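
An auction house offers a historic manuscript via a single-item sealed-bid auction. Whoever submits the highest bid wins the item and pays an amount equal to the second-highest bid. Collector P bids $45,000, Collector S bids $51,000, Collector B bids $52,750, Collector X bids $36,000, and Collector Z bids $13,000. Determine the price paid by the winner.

Sorted high to low: Collector B $52,750 > Collector S $51,000 > Collector P $45,000 > Collector X $36,000 > Collector Z $13,000.
Collector B has the highest bid, so Collector B wins.
The second-highest bid is $51,000, so that is what Collector B pays.

$51,000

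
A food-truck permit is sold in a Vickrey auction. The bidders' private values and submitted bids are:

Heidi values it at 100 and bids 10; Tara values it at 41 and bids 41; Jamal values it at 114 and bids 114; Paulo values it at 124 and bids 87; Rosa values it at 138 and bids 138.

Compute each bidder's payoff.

Sorted high to low: Rosa 138, then Jamal 114, then Paulo 87, then Tara 41, then Heidi 10.
Rosa has the top bid and wins; the price is the second-highest bid, 114.
Rosa's payoff = 138 − 114 = 24. All other bidders lose, so their payoff is 0.

Payoffs: Heidi 0, Tara 0, Jamal 0, Paulo 0, Rosa 24.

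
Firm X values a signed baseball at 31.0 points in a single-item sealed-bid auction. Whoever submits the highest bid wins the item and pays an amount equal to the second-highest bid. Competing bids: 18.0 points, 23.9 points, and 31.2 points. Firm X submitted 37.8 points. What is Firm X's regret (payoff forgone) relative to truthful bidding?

The highest competing bid is 31.2 points.
Bidding truthfully at 31.0 points: the top bid is 31.2 points (a rival), so Firm X loses. Payoff = 0.0 points.
Bidding 37.8 points: Firm X has the top bid, wins, and pays the second-highest bid 31.2 points. Payoff = 31.0 points − 31.2 points = -0.2 points.
Regret = truthful payoff − actual payoff = 0.0 points − -0.2 points = 0.2 points.

Regret: 0.2 points.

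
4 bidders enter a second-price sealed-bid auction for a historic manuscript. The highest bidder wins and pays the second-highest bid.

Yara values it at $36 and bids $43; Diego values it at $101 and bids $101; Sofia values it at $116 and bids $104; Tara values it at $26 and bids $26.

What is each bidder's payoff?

Yara $0, Diego $0, Sofia $15, Tara $0.

Ordered from highest: Sofia $104; Diego $101; Yara $43; Tara $26.
Sofia has the top bid and wins; the price is the second-highest bid, $101.
Sofia's payoff = $116 − $101 = $15. All other bidders lose, so their payoff is 0.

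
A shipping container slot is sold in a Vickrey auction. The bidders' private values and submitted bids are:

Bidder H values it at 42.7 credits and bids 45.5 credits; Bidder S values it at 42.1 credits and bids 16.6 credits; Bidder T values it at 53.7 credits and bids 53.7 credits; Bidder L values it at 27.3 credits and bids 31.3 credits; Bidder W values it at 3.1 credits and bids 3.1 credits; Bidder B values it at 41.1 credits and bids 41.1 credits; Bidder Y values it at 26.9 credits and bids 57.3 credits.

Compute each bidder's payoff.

Payoffs: Bidder H 0.0 credits, Bidder S 0.0 credits, Bidder T 0.0 credits, Bidder L 0.0 credits, Bidder W 0.0 credits, Bidder B 0.0 credits, Bidder Y -26.8 credits.

Sorted high to low: Bidder Y 57.3 credits; Bidder T 53.7 credits; Bidder H 45.5 credits; Bidder B 41.1 credits; Bidder L 31.3 credits; Bidder S 16.6 credits; Bidder W 3.1 credits.
Bidder Y has the top bid and wins; the price is the second-highest bid, 53.7 credits.
Bidder Y's payoff = 26.9 credits − 53.7 credits = -26.8 credits. All other bidders lose, so their payoff is 0.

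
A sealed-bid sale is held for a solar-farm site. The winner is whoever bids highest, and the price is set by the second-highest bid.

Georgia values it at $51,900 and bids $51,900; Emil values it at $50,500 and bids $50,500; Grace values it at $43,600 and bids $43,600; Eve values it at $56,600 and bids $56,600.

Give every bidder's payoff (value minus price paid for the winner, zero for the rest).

Ranking the bids: Eve $56,600, then Georgia $51,900, then Emil $50,500, then Grace $43,600.
Eve has the top bid and wins; the price is the second-highest bid, $51,900.
Eve's payoff = $56,600 − $51,900 = $4,700. All other bidders lose, so their payoff is 0.

Georgia $0, Emil $0, Grace $0, Eve $4,700.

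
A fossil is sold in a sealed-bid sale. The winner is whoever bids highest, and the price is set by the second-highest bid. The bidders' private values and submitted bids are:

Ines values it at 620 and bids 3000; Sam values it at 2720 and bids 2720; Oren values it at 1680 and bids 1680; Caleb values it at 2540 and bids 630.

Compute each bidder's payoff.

Ordered from highest: Ines 3000 > Sam 2720 > Oren 1680 > Caleb 630.
Ines has the top bid and wins; the price is the second-highest bid, 2720.
Ines's payoff = 620 − 2720 = -2100. All other bidders lose, so their payoff is 0.

Payoffs: Ines -2100, Sam 0, Oren 0, Caleb 0.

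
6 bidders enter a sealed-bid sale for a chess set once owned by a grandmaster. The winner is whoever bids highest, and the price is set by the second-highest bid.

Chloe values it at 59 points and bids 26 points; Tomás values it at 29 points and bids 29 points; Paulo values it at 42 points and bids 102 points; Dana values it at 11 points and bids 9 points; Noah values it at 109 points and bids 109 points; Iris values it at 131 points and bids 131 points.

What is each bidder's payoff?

Chloe 0 points, Tomás 0 points, Paulo 0 points, Dana 0 points, Noah 0 points, Iris 22 points.

Bids in descending order: Iris 131 points, then Noah 109 points, then Paulo 102 points, then Tomás 29 points, then Chloe 26 points, then Dana 9 points.
Iris has the top bid and wins; the price is the second-highest bid, 109 points.
Iris's payoff = 131 points − 109 points = 22 points. All other bidders lose, so their payoff is 0.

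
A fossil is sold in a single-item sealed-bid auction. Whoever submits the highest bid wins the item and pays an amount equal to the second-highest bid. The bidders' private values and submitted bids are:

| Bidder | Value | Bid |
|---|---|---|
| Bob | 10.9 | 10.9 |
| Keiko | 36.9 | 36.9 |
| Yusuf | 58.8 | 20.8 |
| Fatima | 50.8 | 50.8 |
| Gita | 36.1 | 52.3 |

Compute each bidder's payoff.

Bids in descending order: Gita 52.3; Fatima 50.8; Keiko 36.9; Yusuf 20.8; Bob 10.9.
Gita has the top bid and wins; the price is the second-highest bid, 50.8.
Gita's payoff = 36.1 − 50.8 = -14.7. All other bidders lose, so their payoff is 0.

Payoffs: Bob 0.0, Keiko 0.0, Yusuf 0.0, Fatima 0.0, Gita -14.7.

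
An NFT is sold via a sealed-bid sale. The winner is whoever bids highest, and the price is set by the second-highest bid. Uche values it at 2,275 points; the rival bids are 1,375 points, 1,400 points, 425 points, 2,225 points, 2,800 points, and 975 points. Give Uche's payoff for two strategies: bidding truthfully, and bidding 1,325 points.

The highest competing bid is 2,800 points.
Bidding truthfully at 2,275 points: the top bid is 2,800 points (a rival), so Uche loses. Payoff = 0 points.
Bidding 1,325 points: the top bid is 2,800 points (a rival), so Uche loses. Payoff = 0 points.

Truthful: 0 points; alternative: 0 points.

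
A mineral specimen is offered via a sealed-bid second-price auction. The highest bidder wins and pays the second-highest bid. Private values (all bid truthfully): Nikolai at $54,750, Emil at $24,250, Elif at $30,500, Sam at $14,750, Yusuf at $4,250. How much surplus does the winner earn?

$24,250

Ordered from highest: Nikolai $54,750 > Elif $30,500 > Emil $24,250 > Sam $14,750 > Yusuf $4,250.
Nikolai wins with the top bid and pays the second-highest, $30,500.
Surplus = $54,750 − $30,500 = $24,250.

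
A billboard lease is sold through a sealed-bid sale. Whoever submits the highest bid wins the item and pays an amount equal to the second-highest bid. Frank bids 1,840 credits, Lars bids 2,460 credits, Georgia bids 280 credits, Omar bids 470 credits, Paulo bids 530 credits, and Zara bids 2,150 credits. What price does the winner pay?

Ordered from highest: Lars 2,460 credits, then Zara 2,150 credits, then Frank 1,840 credits, then Paulo 530 credits, then Omar 470 credits, then Georgia 280 credits.
Lars has the highest bid, so Lars wins.
The second-highest bid is 2,150 credits, so that is what Lars pays.

2,150 credits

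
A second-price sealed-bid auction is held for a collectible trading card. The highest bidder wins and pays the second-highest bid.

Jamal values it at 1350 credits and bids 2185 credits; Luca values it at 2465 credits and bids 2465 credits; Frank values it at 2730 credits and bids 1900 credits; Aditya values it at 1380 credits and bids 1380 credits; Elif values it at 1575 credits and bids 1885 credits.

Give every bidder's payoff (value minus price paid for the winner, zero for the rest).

Ordered from highest: Luca 2465 credits > Jamal 2185 credits > Frank 1900 credits > Elif 1885 credits > Aditya 1380 credits.
Luca has the top bid and wins; the price is the second-highest bid, 2185 credits.
Luca's payoff = 2465 credits − 2185 credits = 280 credits. All other bidders lose, so their payoff is 0.

Payoffs: Jamal 0 credits, Luca 280 credits, Frank 0 credits, Aditya 0 credits, Elif 0 credits.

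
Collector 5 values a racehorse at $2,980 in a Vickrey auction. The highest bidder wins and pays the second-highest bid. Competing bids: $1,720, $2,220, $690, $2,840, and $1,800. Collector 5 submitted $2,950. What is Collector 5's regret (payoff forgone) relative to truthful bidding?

The highest competing bid is $2,840.
Bidding truthfully at $2,980: Collector 5 has the top bid, wins, and pays the second-highest bid $2,840. Payoff = $2,980 − $2,840 = $140.
Bidding $2,950: Collector 5 has the top bid, wins, and pays the second-highest bid $2,840. Payoff = $2,980 − $2,840 = $140.
Regret = truthful payoff − actual payoff = $140 − $140 = $0.
The bid only affects whether you win, not the price — here both bids land on the same side of the top rival bid, so the deviation is payoff-neutral.

Payoff forgone: $0.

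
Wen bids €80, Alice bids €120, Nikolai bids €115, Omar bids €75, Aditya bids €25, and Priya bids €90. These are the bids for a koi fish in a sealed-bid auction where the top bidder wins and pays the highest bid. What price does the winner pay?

Sorted high to low: Alice €120 > Nikolai €115 > Priya €90 > Wen €80 > Omar €75 > Aditya €25.
Alice is the highest bidder, so Alice wins.
Under the first-price rule, the price is the highest bid: €120.

€120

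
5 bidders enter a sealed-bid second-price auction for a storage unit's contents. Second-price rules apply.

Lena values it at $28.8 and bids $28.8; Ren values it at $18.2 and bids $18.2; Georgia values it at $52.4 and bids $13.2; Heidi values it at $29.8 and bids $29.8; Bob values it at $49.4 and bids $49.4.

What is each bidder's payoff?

Payoffs: Lena $0.0, Ren $0.0, Georgia $0.0, Heidi $0.0, Bob $19.6.

Ordered from highest: Bob $49.4, then Heidi $29.8, then Lena $28.8, then Ren $18.2, then Georgia $13.2.
Bob has the top bid and wins; the price is the second-highest bid, $29.8.
Bob's payoff = $49.4 − $29.8 = $19.6. All other bidders lose, so their payoff is 0.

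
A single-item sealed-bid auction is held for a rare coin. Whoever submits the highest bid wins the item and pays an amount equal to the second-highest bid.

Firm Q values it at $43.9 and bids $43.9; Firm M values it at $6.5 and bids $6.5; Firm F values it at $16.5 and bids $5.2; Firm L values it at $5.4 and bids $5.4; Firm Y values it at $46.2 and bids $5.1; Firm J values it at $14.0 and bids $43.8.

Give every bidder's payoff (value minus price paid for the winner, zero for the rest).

Payoffs: Firm Q $0.1, Firm M $0.0, Firm F $0.0, Firm L $0.0, Firm Y $0.0, Firm J $0.0.

Bids in descending order: Firm Q $43.9, then Firm J $43.8, then Firm M $6.5, then Firm L $5.4, then Firm F $5.2, then Firm Y $5.1.
Firm Q has the top bid and wins; the price is the second-highest bid, $43.8.
Firm Q's payoff = $43.9 − $43.8 = $0.1. All other bidders lose, so their payoff is 0.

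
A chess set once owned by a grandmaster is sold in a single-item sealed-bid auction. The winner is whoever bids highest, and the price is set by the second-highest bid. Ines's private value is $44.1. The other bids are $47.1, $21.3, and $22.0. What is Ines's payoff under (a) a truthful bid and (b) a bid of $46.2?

(a) $0.0  (b) $0.0

The highest competing bid is $47.1.
Bidding truthfully at $44.1: the top bid is $47.1 (a rival), so Ines loses. Payoff = $0.0.
Bidding $46.2: the top bid is $47.1 (a rival), so Ines loses. Payoff = $0.0.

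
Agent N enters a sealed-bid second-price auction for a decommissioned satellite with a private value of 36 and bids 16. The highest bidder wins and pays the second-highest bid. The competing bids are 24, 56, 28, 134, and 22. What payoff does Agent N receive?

Highest competing bid: 134.
Agent N's bid 16 is not the highest, so Agent N loses, pays nothing, and earns zero payoff.

Payoff = 0.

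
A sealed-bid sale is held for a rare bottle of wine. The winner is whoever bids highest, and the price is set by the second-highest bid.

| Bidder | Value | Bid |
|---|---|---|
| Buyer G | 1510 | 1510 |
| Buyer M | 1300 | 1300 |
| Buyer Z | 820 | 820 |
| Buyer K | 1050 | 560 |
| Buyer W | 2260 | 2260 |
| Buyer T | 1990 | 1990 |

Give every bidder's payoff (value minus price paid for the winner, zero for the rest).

Ordered from highest: Buyer W 2260 > Buyer T 1990 > Buyer G 1510 > Buyer M 1300 > Buyer Z 820 > Buyer K 560.
Buyer W has the top bid and wins; the price is the second-highest bid, 1990.
Buyer W's payoff = 2260 − 1990 = 270. All other bidders lose, so their payoff is 0.

Buyer G 0, Buyer M 0, Buyer Z 0, Buyer K 0, Buyer W 270, Buyer T 0.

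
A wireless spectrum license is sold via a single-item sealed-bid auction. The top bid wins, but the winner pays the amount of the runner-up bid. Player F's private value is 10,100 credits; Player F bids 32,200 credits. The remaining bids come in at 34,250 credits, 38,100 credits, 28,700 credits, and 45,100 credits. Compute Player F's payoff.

Highest competing bid: 45,100 credits.
Player F's bid 32,200 credits is not the highest, so Player F loses, pays nothing, and earns zero payoff.

Payoff = 0 credits.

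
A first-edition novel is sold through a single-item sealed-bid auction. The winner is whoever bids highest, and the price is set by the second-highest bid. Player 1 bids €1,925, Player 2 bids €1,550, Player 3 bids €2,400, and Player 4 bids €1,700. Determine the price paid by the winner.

Bids in descending order: Player 3 €2,400, then Player 1 €1,925, then Player 4 €1,700, then Player 2 €1,550.
Player 3 has the highest bid, so Player 3 wins.
The second-highest bid is €1,925, so that is what Player 3 pays.

€1,925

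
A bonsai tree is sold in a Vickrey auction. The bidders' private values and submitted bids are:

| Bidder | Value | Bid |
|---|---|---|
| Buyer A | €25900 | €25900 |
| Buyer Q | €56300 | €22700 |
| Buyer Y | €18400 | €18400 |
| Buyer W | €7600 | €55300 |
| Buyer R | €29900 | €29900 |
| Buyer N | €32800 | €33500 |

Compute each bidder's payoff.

Buyer A €0, Buyer Q €0, Buyer Y €0, Buyer W -€25900, Buyer R €0, Buyer N €0.

Sorted high to low: Buyer W €55300 > Buyer N €33500 > Buyer R €29900 > Buyer A €25900 > Buyer Q €22700 > Buyer Y €18400.
Buyer W has the top bid and wins; the price is the second-highest bid, €33500.
Buyer W's payoff = €7600 − €33500 = -€25900. All other bidders lose, so their payoff is 0.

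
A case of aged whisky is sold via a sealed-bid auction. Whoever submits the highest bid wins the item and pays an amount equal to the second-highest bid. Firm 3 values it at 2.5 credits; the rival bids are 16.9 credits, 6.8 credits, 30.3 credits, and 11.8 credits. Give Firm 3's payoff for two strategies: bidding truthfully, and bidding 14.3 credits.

The highest competing bid is 30.3 credits.
Bidding truthfully at 2.5 credits: the top bid is 30.3 credits (a rival), so Firm 3 loses. Payoff = 0.0 credits.
Bidding 14.3 credits: the top bid is 30.3 credits (a rival), so Firm 3 loses. Payoff = 0.0 credits.
The bid only affects whether you win, not the price — here both bids land on the same side of the top rival bid, so the deviation is payoff-neutral.

(a) 0.0 credits  (b) 0.0 credits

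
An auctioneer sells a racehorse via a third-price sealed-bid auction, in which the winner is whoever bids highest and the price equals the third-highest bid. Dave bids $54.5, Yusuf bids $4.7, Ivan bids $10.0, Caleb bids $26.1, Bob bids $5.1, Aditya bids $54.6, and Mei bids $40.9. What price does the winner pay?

The winner pays $40.9.

Bids in descending order: Aditya $54.6; Dave $54.5; Mei $40.9; Caleb $26.1; Ivan $10.0; Bob $5.1; Yusuf $4.7.
Aditya is the highest bidder, so Aditya wins.
Under the third-price rule, the price is the third-highest bid: $40.9.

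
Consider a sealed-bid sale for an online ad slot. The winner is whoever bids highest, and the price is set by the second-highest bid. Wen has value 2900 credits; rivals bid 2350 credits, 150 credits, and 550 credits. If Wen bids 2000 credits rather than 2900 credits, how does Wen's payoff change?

The highest competing bid is 2350 credits.
Bidding truthfully at 2900 credits: Wen has the top bid, wins, and pays the second-highest bid 2350 credits. Payoff = 2900 credits − 2350 credits = 550 credits.
Bidding 2000 credits: the top bid is 2350 credits (a rival), so Wen loses. Payoff = 0 credits.
Change = 0 credits − 550 credits = -550 credits.
This is the dominant-strategy logic: truthful bidding weakly beats any alternative.

Change in payoff: -550 credits.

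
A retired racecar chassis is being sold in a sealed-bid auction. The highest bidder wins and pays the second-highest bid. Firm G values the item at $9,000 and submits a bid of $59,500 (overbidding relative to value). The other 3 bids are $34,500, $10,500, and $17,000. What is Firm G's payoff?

Highest competing bid: $34,500.
Firm G's bid $59,500 is the highest overall, so Firm G wins and pays the second-highest bid, $34,500.
Payoff = value − price = $9,000 − $34,500 = -$25,500.

Payoff = -$25,500.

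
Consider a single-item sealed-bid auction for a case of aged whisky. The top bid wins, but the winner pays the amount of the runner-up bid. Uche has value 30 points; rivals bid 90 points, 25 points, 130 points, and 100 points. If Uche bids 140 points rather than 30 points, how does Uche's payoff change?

The highest competing bid is 130 points.
Bidding truthfully at 30 points: the top bid is 130 points (a rival), so Uche loses. Payoff = 0 points.
Bidding 140 points: Uche has the top bid, wins, and pays the second-highest bid 130 points. Payoff = 30 points − 130 points = -100 points.
Change = -100 points − 0 points = -100 points.

-100 points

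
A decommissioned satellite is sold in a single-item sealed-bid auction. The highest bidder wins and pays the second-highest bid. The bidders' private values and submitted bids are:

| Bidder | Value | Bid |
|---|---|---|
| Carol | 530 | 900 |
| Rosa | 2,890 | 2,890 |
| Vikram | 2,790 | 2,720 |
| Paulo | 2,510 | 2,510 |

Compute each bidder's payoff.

Ranking the bids: Rosa 2,890; Vikram 2,720; Paulo 2,510; Carol 900.
Rosa has the top bid and wins; the price is the second-highest bid, 2,720.
Rosa's payoff = 2,890 − 2,720 = 170. All other bidders lose, so their payoff is 0.

Payoffs: Carol 0, Rosa 170, Vikram 0, Paulo 0.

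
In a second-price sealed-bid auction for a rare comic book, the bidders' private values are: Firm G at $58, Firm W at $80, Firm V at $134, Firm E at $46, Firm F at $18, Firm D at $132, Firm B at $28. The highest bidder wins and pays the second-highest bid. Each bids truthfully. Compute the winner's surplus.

Bids in descending order: Firm V $134, then Firm D $132, then Firm W $80, then Firm G $58, then Firm E $46, then Firm B $28, then Firm F $18.
Firm V wins with the top bid and pays the second-highest, $132.
Surplus = $134 − $132 = $2.

Winner's surplus: $2.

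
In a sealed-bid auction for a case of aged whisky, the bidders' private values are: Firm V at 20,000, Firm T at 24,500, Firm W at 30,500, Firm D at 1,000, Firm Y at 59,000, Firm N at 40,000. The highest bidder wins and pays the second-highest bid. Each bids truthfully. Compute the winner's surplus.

Bids in descending order: Firm Y 59,000, then Firm N 40,000, then Firm W 30,500, then Firm T 24,500, then Firm V 20,000, then Firm D 1,000.
Firm Y wins with the top bid and pays the second-highest, 40,000.
Surplus = 59,000 − 40,000 = 19,000.

Winner's surplus: 19,000.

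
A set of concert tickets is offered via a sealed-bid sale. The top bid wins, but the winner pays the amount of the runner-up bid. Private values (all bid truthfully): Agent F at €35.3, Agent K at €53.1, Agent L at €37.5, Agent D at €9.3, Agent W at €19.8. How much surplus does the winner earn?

Surplus = €15.6.

Bids in descending order: Agent K €53.1 > Agent L €37.5 > Agent F €35.3 > Agent W €19.8 > Agent D €9.3.
Agent K wins with the top bid and pays the second-highest, €37.5.
Surplus = €53.1 − €37.5 = €15.6.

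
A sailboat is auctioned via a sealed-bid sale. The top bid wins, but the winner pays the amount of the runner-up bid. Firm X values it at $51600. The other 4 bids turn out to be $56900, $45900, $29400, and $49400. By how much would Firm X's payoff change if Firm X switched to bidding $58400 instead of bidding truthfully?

Change in payoff: -$5300.

The highest competing bid is $56900.
Bidding truthfully at $51600: the top bid is $56900 (a rival), so Firm X loses. Payoff = $0.
Bidding $58400: Firm X has the top bid, wins, and pays the second-highest bid $56900. Payoff = $51600 − $56900 = -$5300.
Change = -$5300 − $0 = -$5300.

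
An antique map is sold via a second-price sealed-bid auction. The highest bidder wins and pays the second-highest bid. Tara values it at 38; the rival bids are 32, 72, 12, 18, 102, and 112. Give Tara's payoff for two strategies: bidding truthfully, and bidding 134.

(a) 0  (b) -74

The highest competing bid is 112.
Bidding truthfully at 38: the top bid is 112 (a rival), so Tara loses. Payoff = 0.
Bidding 134: Tara has the top bid, wins, and pays the second-highest bid 112. Payoff = 38 − 112 = -74.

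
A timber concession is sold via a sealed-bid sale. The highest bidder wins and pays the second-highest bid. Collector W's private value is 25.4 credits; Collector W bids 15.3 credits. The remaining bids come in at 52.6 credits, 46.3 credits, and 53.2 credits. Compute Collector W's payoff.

Highest competing bid: 53.2 credits.
Collector W's bid 15.3 credits is not the highest, so Collector W loses, pays nothing, and earns zero payoff.

0.0 credits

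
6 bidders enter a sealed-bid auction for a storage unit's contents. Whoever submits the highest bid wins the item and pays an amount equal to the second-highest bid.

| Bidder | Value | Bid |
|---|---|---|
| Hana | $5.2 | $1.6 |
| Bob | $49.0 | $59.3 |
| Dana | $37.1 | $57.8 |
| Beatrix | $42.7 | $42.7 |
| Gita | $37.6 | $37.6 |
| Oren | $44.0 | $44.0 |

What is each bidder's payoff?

Hana $0.0, Bob -$8.8, Dana $0.0, Beatrix $0.0, Gita $0.0, Oren $0.0.

Ranking the bids: Bob $59.3, then Dana $57.8, then Oren $44.0, then Beatrix $42.7, then Gita $37.6, then Hana $1.6.
Bob has the top bid and wins; the price is the second-highest bid, $57.8.
Bob's payoff = $49.0 − $57.8 = -$8.8. All other bidders lose, so their payoff is 0.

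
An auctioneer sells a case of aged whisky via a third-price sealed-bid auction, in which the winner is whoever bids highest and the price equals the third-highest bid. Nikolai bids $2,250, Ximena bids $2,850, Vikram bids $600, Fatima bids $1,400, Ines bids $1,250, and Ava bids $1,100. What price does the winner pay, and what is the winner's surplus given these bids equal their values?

The winner pays $1,400 for a surplus of $1,450.

Bids in descending order: Ximena $2,850 > Nikolai $2,250 > Fatima $1,400 > Ines $1,250 > Ava $1,100 > Vikram $600.
Ximena is the highest bidder, so Ximena wins.
Under the third-price rule, the price is the third-highest bid: $1,400.
Surplus = $2,850 − $1,400 = $1,450.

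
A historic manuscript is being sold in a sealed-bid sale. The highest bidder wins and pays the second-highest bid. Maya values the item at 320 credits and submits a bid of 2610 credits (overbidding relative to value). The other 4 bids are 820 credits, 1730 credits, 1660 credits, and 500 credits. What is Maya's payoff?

Highest competing bid: 1730 credits.
Maya's bid 2610 credits is the highest overall, so Maya wins and pays the second-highest bid, 1730 credits.
Payoff = value − price = 320 credits − 1730 credits = -1410 credits.
Overbidding won the item at a price above value — truthful bidding would have avoided this loss.

-1410 credits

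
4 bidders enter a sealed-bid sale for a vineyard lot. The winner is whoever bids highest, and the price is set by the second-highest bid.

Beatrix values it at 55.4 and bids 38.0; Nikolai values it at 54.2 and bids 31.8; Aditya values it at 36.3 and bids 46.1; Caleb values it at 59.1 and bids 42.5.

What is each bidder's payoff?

Payoffs: Beatrix 0.0, Nikolai 0.0, Aditya -6.2, Caleb 0.0.

Bids in descending order: Aditya 46.1 > Caleb 42.5 > Beatrix 38.0 > Nikolai 31.8.
Aditya has the top bid and wins; the price is the second-highest bid, 42.5.
Aditya's payoff = 36.3 − 42.5 = -6.2. All other bidders lose, so their payoff is 0.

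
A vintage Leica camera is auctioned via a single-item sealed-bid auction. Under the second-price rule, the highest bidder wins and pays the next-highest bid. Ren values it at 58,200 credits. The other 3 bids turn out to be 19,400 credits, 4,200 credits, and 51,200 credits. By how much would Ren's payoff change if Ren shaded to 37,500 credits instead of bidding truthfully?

The highest competing bid is 51,200 credits.
Bidding truthfully at 58,200 credits: Ren has the top bid, wins, and pays the second-highest bid 51,200 credits. Payoff = 58,200 credits − 51,200 credits = 7,000 credits.
Bidding 37,500 credits: the top bid is 51,200 credits (a rival), so Ren loses. Payoff = 0 credits.
Change = 0 credits − 7,000 credits = -7,000 credits.
This is the dominant-strategy logic: truthful bidding weakly beats any alternative.

Payoff change: -7,000 credits.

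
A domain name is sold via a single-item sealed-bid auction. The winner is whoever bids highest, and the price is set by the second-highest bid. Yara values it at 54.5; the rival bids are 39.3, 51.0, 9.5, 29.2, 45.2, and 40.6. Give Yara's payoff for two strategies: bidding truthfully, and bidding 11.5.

The highest competing bid is 51.0.
Bidding truthfully at 54.5: Yara has the top bid, wins, and pays the second-highest bid 51.0. Payoff = 54.5 − 51.0 = 3.5.
Bidding 11.5: the top bid is 51.0 (a rival), so Yara loses. Payoff = 0.0.

Truthful: 3.5; alternative: 0.0.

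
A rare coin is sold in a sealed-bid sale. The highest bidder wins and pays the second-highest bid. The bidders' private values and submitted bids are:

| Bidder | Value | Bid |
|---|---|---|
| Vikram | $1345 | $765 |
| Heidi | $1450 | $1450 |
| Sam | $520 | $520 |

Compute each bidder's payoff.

Ordered from highest: Heidi $1450 > Vikram $765 > Sam $520.
Heidi has the top bid and wins; the price is the second-highest bid, $765.
Heidi's payoff = $1450 − $765 = $685. All other bidders lose, so their payoff is 0.

Payoffs: Vikram $0, Heidi $685, Sam $0.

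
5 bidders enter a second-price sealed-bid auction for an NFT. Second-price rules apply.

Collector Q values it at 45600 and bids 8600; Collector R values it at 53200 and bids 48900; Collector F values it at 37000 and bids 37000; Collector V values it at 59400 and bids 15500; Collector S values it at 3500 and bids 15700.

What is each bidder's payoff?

Ordered from highest: Collector R 48900, then Collector F 37000, then Collector S 15700, then Collector V 15500, then Collector Q 8600.
Collector R has the top bid and wins; the price is the second-highest bid, 37000.
Collector R's payoff = 53200 − 37000 = 16200. All other bidders lose, so their payoff is 0.

Collector Q 0, Collector R 16200, Collector F 0, Collector V 0, Collector S 0.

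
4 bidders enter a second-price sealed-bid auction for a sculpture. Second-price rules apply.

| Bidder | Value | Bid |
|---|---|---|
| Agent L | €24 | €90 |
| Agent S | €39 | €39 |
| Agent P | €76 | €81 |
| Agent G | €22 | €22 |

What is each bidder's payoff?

Sorted high to low: Agent L €90 > Agent P €81 > Agent S €39 > Agent G €22.
Agent L has the top bid and wins; the price is the second-highest bid, €81.
Agent L's payoff = €24 − €81 = -€57. All other bidders lose, so their payoff is 0.

Agent L -€57, Agent S €0, Agent P €0, Agent G €0.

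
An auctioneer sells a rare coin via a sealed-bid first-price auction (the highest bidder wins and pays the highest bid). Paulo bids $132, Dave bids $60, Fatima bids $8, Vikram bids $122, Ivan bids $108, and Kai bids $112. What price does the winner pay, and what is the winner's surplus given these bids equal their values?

Bids in descending order: Paulo $132; Vikram $122; Kai $112; Ivan $108; Dave $60; Fatima $8.
Paulo is the highest bidder, so Paulo wins.
Under the first-price rule, the price is the highest bid: $132.
Surplus = $132 − $132 = $0.

The winner pays $132 for a surplus of $0.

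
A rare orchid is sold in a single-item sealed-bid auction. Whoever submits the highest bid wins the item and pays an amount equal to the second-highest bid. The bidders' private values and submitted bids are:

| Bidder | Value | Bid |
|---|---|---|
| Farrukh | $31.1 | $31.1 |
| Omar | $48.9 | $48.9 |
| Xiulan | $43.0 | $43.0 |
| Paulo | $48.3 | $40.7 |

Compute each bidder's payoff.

Farrukh $0.0, Omar $5.9, Xiulan $0.0, Paulo $0.0.

Sorted high to low: Omar $48.9; Xiulan $43.0; Paulo $40.7; Farrukh $31.1.
Omar has the top bid and wins; the price is the second-highest bid, $43.0.
Omar's payoff = $48.9 − $43.0 = $5.9. All other bidders lose, so their payoff is 0.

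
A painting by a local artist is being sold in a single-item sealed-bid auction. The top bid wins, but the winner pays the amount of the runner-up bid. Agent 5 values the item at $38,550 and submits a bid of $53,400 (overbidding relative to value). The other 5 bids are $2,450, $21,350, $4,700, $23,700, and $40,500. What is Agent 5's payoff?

Highest competing bid: $40,500.
Agent 5's bid $53,400 is the highest overall, so Agent 5 wins and pays the second-highest bid, $40,500.
Payoff = value − price = $38,550 − $40,500 = -$1,950.
Overbidding won the item at a price above value — truthful bidding would have avoided this loss.

Payoff = -$1,950.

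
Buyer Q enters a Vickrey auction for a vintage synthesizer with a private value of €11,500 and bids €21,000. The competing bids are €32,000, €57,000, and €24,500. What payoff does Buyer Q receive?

Payoff = €0.

Highest competing bid: €57,000.
Buyer Q's bid €21,000 is not the highest, so Buyer Q loses, pays nothing, and earns zero payoff.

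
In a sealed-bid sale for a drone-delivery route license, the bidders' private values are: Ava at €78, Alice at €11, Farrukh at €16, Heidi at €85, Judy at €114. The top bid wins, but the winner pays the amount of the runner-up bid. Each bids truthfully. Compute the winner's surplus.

Bids in descending order: Judy €114; Heidi €85; Ava €78; Farrukh €16; Alice €11.
Judy wins with the top bid and pays the second-highest, €85.
Surplus = €114 − €85 = €29.

Winner's surplus: €29.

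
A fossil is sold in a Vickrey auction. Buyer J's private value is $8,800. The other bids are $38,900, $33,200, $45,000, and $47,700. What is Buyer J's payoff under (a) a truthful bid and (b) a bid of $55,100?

The highest competing bid is $47,700.
Bidding truthfully at $8,800: the top bid is $47,700 (a rival), so Buyer J loses. Payoff = $0.
Bidding $55,100: Buyer J has the top bid, wins, and pays the second-highest bid $47,700. Payoff = $8,800 − $47,700 = -$38,900.

(a) $0  (b) -$38,900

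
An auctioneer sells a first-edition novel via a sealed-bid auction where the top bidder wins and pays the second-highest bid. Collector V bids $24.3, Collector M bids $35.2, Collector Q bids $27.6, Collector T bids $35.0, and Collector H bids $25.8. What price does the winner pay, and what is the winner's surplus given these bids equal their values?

The winner pays $35.0 for a surplus of $0.2.

Sorted high to low: Collector M $35.2; Collector T $35.0; Collector Q $27.6; Collector H $25.8; Collector V $24.3.
Collector M is the highest bidder, so Collector M wins.
Under the second-price rule, the price is the second-highest bid: $35.0.
Surplus = $35.2 − $35.0 = $0.2.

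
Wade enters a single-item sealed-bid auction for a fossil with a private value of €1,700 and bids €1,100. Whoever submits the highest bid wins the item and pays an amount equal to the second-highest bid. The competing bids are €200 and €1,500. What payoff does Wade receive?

Highest competing bid: €1,500.
Wade's bid €1,100 is not the highest, so Wade loses, pays nothing, and earns zero payoff.

Payoff = €0.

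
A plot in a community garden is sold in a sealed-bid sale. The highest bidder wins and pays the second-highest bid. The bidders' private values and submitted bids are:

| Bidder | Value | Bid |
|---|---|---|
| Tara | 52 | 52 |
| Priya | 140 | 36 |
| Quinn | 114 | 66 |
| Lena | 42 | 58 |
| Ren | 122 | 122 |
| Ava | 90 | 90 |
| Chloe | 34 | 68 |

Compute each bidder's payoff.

Payoffs: Tara 0, Priya 0, Quinn 0, Lena 0, Ren 32, Ava 0, Chloe 0.

Ordered from highest: Ren 122; Ava 90; Chloe 68; Quinn 66; Lena 58; Tara 52; Priya 36.
Ren has the top bid and wins; the price is the second-highest bid, 90.
Ren's payoff = 122 − 90 = 32. All other bidders lose, so their payoff is 0.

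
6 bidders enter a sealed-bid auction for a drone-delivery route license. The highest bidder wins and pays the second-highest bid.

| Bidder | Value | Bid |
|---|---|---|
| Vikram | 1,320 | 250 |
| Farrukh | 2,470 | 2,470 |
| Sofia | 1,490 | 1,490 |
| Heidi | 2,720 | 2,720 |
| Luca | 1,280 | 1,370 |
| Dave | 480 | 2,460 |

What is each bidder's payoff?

Sorted high to low: Heidi 2,720, then Farrukh 2,470, then Dave 2,460, then Sofia 1,490, then Luca 1,370, then Vikram 250.
Heidi has the top bid and wins; the price is the second-highest bid, 2,470.
Heidi's payoff = 2,720 − 2,470 = 250. All other bidders lose, so their payoff is 0.

Vikram 0, Farrukh 0, Sofia 0, Heidi 250, Luca 0, Dave 0.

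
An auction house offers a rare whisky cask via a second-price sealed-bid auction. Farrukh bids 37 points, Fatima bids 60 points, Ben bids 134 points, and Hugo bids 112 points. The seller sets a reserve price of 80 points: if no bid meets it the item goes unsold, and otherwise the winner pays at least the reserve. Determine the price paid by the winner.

Price paid: 112 points.

Ordered from highest: Ben 134 points; Hugo 112 points; Fatima 60 points; Farrukh 37 points.
Ben has the highest bid, so Ben wins.
The second-highest bid is 112 points, which exceeds the reserve, so that sets the price.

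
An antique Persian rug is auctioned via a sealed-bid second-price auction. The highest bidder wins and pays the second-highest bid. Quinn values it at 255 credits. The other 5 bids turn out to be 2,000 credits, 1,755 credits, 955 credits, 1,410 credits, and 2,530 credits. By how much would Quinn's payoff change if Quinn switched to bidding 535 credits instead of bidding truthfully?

Change in payoff: 0 credits.

The highest competing bid is 2,530 credits.
Bidding truthfully at 255 credits: the top bid is 2,530 credits (a rival), so Quinn loses. Payoff = 0 credits.
Bidding 535 credits: the top bid is 2,530 credits (a rival), so Quinn loses. Payoff = 0 credits.
Change = 0 credits − 0 credits = 0 credits.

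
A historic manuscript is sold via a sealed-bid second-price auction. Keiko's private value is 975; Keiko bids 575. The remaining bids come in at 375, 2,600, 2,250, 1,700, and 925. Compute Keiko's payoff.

Highest competing bid: 2,600.
Keiko's bid 575 is not the highest, so Keiko loses, pays nothing, and earns zero payoff.

Keiko's payoff: 0.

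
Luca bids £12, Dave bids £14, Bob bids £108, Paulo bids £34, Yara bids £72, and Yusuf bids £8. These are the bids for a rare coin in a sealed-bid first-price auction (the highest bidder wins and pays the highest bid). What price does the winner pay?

Bids in descending order: Bob £108; Yara £72; Paulo £34; Dave £14; Luca £12; Yusuf £8.
Bob is the highest bidder, so Bob wins.
Under the first-price rule, the price is the highest bid: £108.

The winner pays £108.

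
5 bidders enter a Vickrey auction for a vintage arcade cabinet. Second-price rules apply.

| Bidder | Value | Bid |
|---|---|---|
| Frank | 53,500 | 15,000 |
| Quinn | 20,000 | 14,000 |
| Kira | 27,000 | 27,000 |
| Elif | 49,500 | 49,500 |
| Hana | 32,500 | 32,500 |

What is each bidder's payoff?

Sorted high to low: Elif 49,500, then Hana 32,500, then Kira 27,000, then Frank 15,000, then Quinn 14,000.
Elif has the top bid and wins; the price is the second-highest bid, 32,500.
Elif's payoff = 49,500 − 32,500 = 17,000. All other bidders lose, so their payoff is 0.

Frank 0, Quinn 0, Kira 0, Elif 17,000, Hana 0.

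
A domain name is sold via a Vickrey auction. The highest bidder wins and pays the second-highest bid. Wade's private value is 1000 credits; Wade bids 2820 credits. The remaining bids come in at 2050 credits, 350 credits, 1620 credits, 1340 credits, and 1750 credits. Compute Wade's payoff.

-1050 credits

Highest competing bid: 2050 credits.
Wade's bid 2820 credits is the highest overall, so Wade wins and pays the second-highest bid, 2050 credits.
Payoff = value − price = 1000 credits − 2050 credits = -1050 credits.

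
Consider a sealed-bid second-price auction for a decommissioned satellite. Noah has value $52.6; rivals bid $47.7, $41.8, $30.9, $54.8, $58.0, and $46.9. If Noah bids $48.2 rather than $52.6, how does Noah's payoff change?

The highest competing bid is $58.0.
Bidding truthfully at $52.6: the top bid is $58.0 (a rival), so Noah loses. Payoff = $0.0.
Bidding $48.2: the top bid is $58.0 (a rival), so Noah loses. Payoff = $0.0.
Change = $0.0 − $0.0 = $0.0.
The bid only affects whether you win, not the price — here both bids land on the same side of the top rival bid, so the deviation is payoff-neutral.

$0.0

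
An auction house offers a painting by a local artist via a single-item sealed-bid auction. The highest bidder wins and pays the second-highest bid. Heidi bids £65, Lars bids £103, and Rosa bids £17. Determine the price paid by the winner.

£65

Ordered from highest: Lars £103; Heidi £65; Rosa £17.
Lars has the highest bid, so Lars wins.
The second-highest bid is £65, so that is what Lars pays.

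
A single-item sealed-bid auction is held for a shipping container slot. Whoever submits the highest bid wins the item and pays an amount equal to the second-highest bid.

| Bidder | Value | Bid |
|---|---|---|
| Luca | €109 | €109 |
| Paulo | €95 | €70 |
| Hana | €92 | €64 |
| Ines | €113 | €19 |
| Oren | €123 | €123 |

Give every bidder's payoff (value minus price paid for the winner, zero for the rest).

Ordered from highest: Oren €123, then Luca €109, then Paulo €70, then Hana €64, then Ines €19.
Oren has the top bid and wins; the price is the second-highest bid, €109.
Oren's payoff = €123 − €109 = €14. All other bidders lose, so their payoff is 0.

Luca €0, Paulo €0, Hana €0, Ines €0, Oren €14.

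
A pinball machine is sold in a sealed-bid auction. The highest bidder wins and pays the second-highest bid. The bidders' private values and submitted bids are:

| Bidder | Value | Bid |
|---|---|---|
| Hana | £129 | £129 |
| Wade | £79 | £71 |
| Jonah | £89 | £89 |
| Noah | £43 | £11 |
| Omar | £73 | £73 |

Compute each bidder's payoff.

Hana £40, Wade £0, Jonah £0, Noah £0, Omar £0.

Ranking the bids: Hana £129, then Jonah £89, then Omar £73, then Wade £71, then Noah £11.
Hana has the top bid and wins; the price is the second-highest bid, £89.
Hana's payoff = £129 − £89 = £40. All other bidders lose, so their payoff is 0.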